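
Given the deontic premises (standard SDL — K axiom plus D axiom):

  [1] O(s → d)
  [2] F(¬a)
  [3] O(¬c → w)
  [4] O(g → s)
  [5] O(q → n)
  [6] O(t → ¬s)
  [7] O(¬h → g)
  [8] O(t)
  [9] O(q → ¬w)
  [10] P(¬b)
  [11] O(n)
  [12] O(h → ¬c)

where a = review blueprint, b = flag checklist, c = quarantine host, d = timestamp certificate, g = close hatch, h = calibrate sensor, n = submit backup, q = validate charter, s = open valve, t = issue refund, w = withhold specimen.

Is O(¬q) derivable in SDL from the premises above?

Yes

Premise 8 states O(t) outright.
From O(t) and premise 6, O(t → ¬s), we obtain O(¬s).
Premise 4, O(g → s), contraposes to O(¬s → ¬g); with O(¬s) we get O(¬g).
The contrapositive of premise 7 (O(¬h → g)) is O(¬g → h), and O(¬g) is already established, so O(h).
Premise 12 is O(h → ¬c); since O(h), deontic closure gives O(¬c).
With premise 3, O(¬c → w), the K-axiom yields O(w).
Premise 9, O(q → ¬w), contraposes to O(w → ¬q); with O(w) we get O(¬q).
Premises 1, 2, 5, 10, 11 do not contribute to this derivation.
So O(¬q) follows.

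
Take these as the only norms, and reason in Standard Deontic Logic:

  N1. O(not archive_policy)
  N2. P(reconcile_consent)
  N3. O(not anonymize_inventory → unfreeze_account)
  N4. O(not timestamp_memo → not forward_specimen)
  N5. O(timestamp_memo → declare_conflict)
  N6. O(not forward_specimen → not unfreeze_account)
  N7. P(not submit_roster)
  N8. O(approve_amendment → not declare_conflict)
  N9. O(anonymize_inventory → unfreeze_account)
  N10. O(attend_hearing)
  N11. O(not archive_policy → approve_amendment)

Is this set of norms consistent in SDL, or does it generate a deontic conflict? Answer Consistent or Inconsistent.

Premises 9 and 3 cover both cases: O(anonymize_inventory → unfreeze_account) and O(not anonymize_inventory → unfreeze_account). Since anonymize_inventory ∨ not anonymize_inventory is a tautology, O(unfreeze_account) follows.
The contrapositive of premise 6 (O(not forward_specimen → not unfreeze_account)) is O(unfreeze_account → forward_specimen), and O(unfreeze_account) is already established, so O(forward_specimen).
Premise 4 is O(not timestamp_memo → not forward_specimen); contrapositively O(forward_specimen → timestamp_memo). Since O(forward_specimen) holds, K gives O(timestamp_memo).
Premise 5 is O(timestamp_memo → declare_conflict); since O(timestamp_memo), deontic closure gives O(declare_conflict).
Premise 8, O(approve_amendment → not declare_conflict), contraposes to O(declare_conflict → not approve_amendment); with O(declare_conflict) we get O(not approve_amendment).
Premise 11 is O(not archive_policy → approve_amendment); contrapositively O(not approve_amendment → archive_policy). Since O(not approve_amendment) holds, K gives O(archive_policy).
But premise 1 directly asserts O(not archive_policy).
We now have both O(archive_policy) and O(not archive_policy) — archive_policy is simultaneously obligatory and forbidden, violating the D-axiom.

Inconsistent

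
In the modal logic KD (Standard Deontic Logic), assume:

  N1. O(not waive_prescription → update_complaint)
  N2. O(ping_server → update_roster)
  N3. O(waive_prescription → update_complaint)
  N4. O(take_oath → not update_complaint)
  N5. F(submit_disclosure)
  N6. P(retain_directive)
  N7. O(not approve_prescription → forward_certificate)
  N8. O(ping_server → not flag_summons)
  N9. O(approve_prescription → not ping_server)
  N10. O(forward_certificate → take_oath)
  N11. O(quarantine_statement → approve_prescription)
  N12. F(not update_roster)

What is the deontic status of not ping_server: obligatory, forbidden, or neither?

Premises 1 and 3 cover both cases: O(not waive_prescription → update_complaint) and O(waive_prescription → update_complaint). Since not waive_prescription ∨ waive_prescription is a tautology, O(update_complaint) follows.
The contrapositive of premise 4 (O(take_oath → not update_complaint)) is O(update_complaint → not take_oath), and O(update_complaint) is already established, so O(not take_oath).
Premise 10, O(forward_certificate → take_oath), contraposes to O(not take_oath → not forward_certificate); with O(not take_oath) we get O(not forward_certificate).
The contrapositive of premise 7 (O(not approve_prescription → forward_certificate)) is O(not forward_certificate → approve_prescription), and O(not forward_certificate) is already established, so O(approve_prescription).
With premise 9, O(approve_prescription → not ping_server), the K-axiom yields O(not ping_server).
Premises 2, 5, 6, 8, 11, 12 do not contribute to this derivation.
Hence not ping_server is obligatory.

Obligatory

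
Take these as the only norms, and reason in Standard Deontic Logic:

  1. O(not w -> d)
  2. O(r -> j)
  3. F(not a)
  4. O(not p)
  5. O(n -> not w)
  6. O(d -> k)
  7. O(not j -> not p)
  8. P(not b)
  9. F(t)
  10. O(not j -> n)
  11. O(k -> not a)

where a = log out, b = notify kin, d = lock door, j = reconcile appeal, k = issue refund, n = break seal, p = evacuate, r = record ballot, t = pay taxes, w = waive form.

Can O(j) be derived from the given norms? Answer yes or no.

F(not a) at premise 3 means O(a).
Premise 11, O(k -> not a), contraposes to O(a -> not k); with O(a) we get O(not k).
Premise 6, O(d -> k), contraposes to O(not k -> not d); with O(not k) we get O(not d).
Premise 1, O(not w -> d), contraposes to O(not d -> w); with O(not d) we get O(w).
Premise 5, O(n -> not w), contraposes to O(w -> not n); with O(w) we get O(not n).
Premise 10, O(not j -> n), contraposes to O(not n -> j); with O(not n) we get O(j).
Premises 2, 4, 7, 8, 9 do not contribute to this derivation.
So O(j) follows.

Yes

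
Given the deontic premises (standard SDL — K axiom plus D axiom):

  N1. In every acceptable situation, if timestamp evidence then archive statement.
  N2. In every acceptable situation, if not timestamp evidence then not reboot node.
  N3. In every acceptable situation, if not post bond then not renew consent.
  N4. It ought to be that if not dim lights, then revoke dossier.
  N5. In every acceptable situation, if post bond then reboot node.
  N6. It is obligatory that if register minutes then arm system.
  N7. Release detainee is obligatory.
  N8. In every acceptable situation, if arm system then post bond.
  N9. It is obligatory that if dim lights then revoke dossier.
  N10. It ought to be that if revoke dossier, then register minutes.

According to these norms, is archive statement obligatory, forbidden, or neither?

Premises 4 and 9 cover both cases: O(¬dim_lights → revoke_dossier) and O(dim_lights → revoke_dossier). Since ¬dim_lights ∨ dim_lights is a tautology, O(revoke_dossier) follows.
Premise 10 is O(revoke_dossier → register_minutes); since O(revoke_dossier), deontic closure gives O(register_minutes).
From O(register_minutes) and premise 6, O(register_minutes → arm_system), we obtain O(arm_system).
With premise 8, O(arm_system → post_bond), the K-axiom yields O(post_bond).
Premise 5 is O(post_bond → reboot_node); since O(post_bond), deontic closure gives O(reboot_node).
Premise 2, O(¬timestamp_evidence → ¬reboot_node), contraposes to O(reboot_node → timestamp_evidence); with O(reboot_node) we get O(timestamp_evidence).
With premise 1, O(timestamp_evidence → archive_statement), the K-axiom yields O(archive_statement).
Premises 3, 7 do not contribute to this derivation.
Hence archive_statement is obligatory.

Obligatory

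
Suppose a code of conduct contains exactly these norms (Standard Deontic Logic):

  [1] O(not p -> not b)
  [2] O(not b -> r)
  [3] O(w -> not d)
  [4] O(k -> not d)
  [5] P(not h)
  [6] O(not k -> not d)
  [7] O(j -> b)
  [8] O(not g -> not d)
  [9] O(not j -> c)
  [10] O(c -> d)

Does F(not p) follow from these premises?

Premises 4 and 6 cover both cases: O(k -> not d) and O(not k -> not d). Since k ∨ not k is a tautology, O(not d) follows.
Premise 10, O(c -> d), contraposes to O(not d -> not c); with O(not d) we get O(not c).
Premise 9, O(not j -> c), contraposes to O(not c -> j); with O(not c) we get O(j).
With premise 7, O(j -> b), the K-axiom yields O(b).
Premise 1, O(not p -> not b), contraposes to O(b -> p); with O(b) we get O(p).
Premises 2, 3, 5, 8 do not contribute to this derivation.
So O(p) holds, i.e. F(not p). The claim follows.

Yes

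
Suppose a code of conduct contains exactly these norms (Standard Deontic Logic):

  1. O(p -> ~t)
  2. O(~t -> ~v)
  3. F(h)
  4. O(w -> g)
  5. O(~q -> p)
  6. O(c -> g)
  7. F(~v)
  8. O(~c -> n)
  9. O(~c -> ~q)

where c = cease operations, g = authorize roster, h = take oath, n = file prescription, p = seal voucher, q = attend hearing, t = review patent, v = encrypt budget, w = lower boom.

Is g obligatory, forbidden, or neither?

Premise 7 is F(~v), i.e. O(v).
Premise 2, O(~t -> ~v), contraposes to O(v -> t); with O(v) we get O(t).
Premise 1, O(p -> ~t), contraposes to O(t -> ~p); with O(t) we get O(~p).
The contrapositive of premise 5 (O(~q -> p)) is O(~p -> q), and O(~p) is already established, so O(q).
The contrapositive of premise 9 (O(~c -> ~q)) is O(q -> c), and O(q) is already established, so O(c).
From O(c) and premise 6, O(c -> g), we obtain O(g).
Premises 3, 4, 8 do not contribute to this derivation.
Hence g is obligatory.

Obligatory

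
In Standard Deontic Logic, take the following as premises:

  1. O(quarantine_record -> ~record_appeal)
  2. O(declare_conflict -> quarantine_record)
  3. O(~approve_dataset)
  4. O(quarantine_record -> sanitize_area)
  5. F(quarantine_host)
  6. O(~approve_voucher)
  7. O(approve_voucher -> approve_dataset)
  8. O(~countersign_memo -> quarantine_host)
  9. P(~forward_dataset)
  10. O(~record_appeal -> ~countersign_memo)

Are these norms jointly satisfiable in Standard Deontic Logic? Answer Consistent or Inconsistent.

Premise 7 is O(approve_voucher -> approve_dataset), but O(approve_voucher) is not derivable from the premises, so it does not yield O(approve_dataset).
So O(approve_dataset) is not derivable, and the apparent clash with O(~approve_dataset) does not arise.
A world satisfying every obligation exists (e.g. approve_dataset=false, approve_voucher=false, countersign_memo=true, declare_conflict=false, forward_dataset=false, quarantine_host=false, quarantine_record=false, record_appeal=true, sanitize_area=false); no atom is both obligatory and forbidden, so the set is consistent.

Consistent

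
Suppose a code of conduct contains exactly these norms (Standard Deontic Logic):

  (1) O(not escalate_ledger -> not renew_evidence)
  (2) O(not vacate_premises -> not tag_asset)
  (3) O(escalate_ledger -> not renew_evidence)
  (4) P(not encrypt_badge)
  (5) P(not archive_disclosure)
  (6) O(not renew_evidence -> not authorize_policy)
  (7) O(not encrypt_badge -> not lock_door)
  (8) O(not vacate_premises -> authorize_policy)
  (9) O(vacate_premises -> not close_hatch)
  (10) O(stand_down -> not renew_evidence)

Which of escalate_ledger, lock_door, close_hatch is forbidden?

close_hatch

Premises 1 and 3 cover both cases: O(not escalate_ledger -> not renew_evidence) and O(escalate_ledger -> not renew_evidence). Since not escalate_ledger ∨ escalate_ledger is a tautology, O(not renew_evidence) follows.
From O(not renew_evidence) and premise 6, O(not renew_evidence -> not authorize_policy), we obtain O(not authorize_policy).
The contrapositive of premise 8 (O(not vacate_premises -> authorize_policy)) is O(not authorize_policy -> vacate_premises), and O(not authorize_policy) is already established, so O(vacate_premises).
Applying K to premise 9 (O(vacate_premises -> not close_hatch)) and O(vacate_premises) yields O(not close_hatch).
So O(not close_hatch) holds, i.e. close_hatch is forbidden. None of the other listed options is forbidden under the premises.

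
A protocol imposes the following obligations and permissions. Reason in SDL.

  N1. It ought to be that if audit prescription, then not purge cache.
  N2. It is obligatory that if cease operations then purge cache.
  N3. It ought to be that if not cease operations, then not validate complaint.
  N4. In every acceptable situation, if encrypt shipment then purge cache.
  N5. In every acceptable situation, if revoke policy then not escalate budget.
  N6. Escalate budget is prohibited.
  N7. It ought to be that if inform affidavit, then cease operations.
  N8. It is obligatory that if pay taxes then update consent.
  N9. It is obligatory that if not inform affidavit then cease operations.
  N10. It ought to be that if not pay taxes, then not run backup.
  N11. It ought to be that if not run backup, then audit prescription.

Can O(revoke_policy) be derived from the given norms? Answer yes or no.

Premise 5 is O(revoke_policy → ¬escalate_budget); even if O(¬escalate_budget) held, inferring O(revoke_policy) would be affirming the consequent — invalid.
No other premise forces O(revoke_policy). An ideal world satisfying every premise can still have revoke_policy false, so O(revoke_policy) is not derivable.

No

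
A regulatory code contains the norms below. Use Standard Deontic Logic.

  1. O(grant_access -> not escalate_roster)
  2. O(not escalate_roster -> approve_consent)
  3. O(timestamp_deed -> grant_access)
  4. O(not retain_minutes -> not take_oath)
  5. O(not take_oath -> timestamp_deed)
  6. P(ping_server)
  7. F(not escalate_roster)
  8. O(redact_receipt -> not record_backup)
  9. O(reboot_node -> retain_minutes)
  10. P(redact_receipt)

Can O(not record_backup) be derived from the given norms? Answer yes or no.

Premise 8 is O(redact_receipt -> not record_backup), but O(redact_receipt) is not derivable from the premises (the permission P(redact_receipt) asserts only not O(not redact_receipt), not O(redact_receipt)), so it does not yield O(not record_backup).
No other premise forces O(not record_backup). An ideal world satisfying every premise can still have not record_backup false, so O(not record_backup) is not derivable.

No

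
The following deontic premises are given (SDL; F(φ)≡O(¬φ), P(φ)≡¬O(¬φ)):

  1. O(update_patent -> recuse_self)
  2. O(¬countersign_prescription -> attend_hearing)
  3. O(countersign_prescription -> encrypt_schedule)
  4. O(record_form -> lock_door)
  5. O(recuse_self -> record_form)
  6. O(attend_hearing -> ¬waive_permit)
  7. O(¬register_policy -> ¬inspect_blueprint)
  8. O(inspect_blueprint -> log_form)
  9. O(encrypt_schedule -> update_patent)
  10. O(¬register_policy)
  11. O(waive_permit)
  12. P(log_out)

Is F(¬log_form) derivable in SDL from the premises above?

Premise 8 is O(inspect_blueprint -> log_form), but O(inspect_blueprint) is not derivable from the premises, so it does not yield O(log_form).
No other premise forces O(log_form). An ideal world satisfying every premise can still have ¬log_form true, so F(¬log_form) is not derivable.

No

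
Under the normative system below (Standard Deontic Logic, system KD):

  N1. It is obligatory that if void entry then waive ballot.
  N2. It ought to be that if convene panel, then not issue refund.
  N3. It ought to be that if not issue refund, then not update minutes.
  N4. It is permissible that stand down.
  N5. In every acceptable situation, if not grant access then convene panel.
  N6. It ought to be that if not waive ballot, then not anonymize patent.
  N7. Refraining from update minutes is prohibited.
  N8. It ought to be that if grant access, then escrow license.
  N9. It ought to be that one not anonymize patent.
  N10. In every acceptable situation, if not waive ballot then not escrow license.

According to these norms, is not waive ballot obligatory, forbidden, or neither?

F(¬update_minutes) at premise 7 means O(update_minutes).
Premise 3 is O(¬issue_refund → ¬update_minutes); contrapositively O(update_minutes → issue_refund). Since O(update_minutes) holds, K gives O(issue_refund).
Premise 2, O(convene_panel → ¬issue_refund), contraposes to O(issue_refund → ¬convene_panel); with O(issue_refund) we get O(¬convene_panel).
Premise 5 is O(¬grant_access → convene_panel); contrapositively O(¬convene_panel → grant_access). Since O(¬convene_panel) holds, K gives O(grant_access).
From O(grant_access) and premise 8, O(grant_access → escrow_license), we obtain O(escrow_license).
Premise 10, O(¬waive_ballot → ¬escrow_license), contraposes to O(escrow_license → waive_ballot); with O(escrow_license) we get O(waive_ballot).
Premises 1, 4, 6, 9 do not contribute to this derivation.
Thus O(waive_ballot), which is F(¬waive_ballot): ¬waive_ballot is forbidden.

Forbidden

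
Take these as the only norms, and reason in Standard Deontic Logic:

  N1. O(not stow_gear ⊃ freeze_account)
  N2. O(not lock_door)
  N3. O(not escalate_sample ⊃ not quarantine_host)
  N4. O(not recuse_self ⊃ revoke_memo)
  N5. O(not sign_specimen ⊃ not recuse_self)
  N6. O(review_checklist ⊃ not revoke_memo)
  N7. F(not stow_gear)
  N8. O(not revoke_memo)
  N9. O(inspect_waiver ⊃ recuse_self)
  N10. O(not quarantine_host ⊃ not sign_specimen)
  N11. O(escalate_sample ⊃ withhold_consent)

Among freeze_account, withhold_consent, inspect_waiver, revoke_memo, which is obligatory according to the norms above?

Premise 8 gives O(not revoke_memo).
Premise 4 is O(not recuse_self ⊃ revoke_memo); contrapositively O(not revoke_memo ⊃ recuse_self). Since O(not revoke_memo) holds, K gives O(recuse_self).
Premise 5, O(not sign_specimen ⊃ not recuse_self), contraposes to O(recuse_self ⊃ sign_specimen); with O(recuse_self) we get O(sign_specimen).
Premise 10 is O(not quarantine_host ⊃ not sign_specimen); contrapositively O(sign_specimen ⊃ quarantine_host). Since O(sign_specimen) holds, K gives O(quarantine_host).
Premise 3 is O(not escalate_sample ⊃ not quarantine_host); contrapositively O(quarantine_host ⊃ escalate_sample). Since O(quarantine_host) holds, K gives O(escalate_sample).
Applying K to premise 11 (O(escalate_sample ⊃ withhold_consent)) and O(escalate_sample) yields O(withhold_consent).
So O(withhold_consent) holds — withhold_consent is obligatory. None of the other listed options is made obligatory by any chain of premises.

withhold_consent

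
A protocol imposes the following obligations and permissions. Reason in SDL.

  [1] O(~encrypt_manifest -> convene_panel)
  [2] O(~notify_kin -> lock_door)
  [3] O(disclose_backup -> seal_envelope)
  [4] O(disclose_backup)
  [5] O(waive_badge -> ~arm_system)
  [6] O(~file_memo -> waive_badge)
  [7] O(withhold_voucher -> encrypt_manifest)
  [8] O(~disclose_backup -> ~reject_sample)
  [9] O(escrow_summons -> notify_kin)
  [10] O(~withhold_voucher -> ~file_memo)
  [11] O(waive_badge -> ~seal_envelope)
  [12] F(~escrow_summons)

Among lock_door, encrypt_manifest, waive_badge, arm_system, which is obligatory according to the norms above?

encrypt_manifest

Premise 4 gives O(disclose_backup).
Applying K to premise 3 (O(disclose_backup -> seal_envelope)) and O(disclose_backup) yields O(seal_envelope).
The contrapositive of premise 11 (O(waive_badge -> ~seal_envelope)) is O(seal_envelope -> ~waive_badge), and O(seal_envelope) is already established, so O(~waive_badge).
Premise 6 is O(~file_memo -> waive_badge); contrapositively O(~waive_badge -> file_memo). Since O(~waive_badge) holds, K gives O(file_memo).
Premise 10, O(~withhold_voucher -> ~file_memo), contraposes to O(file_memo -> withhold_voucher); with O(file_memo) we get O(withhold_voucher).
With premise 7, O(withhold_voucher -> encrypt_manifest), the K-axiom yields O(encrypt_manifest).
So O(encrypt_manifest) holds — encrypt_manifest is obligatory. None of the other listed options is made obligatory by any chain of premises.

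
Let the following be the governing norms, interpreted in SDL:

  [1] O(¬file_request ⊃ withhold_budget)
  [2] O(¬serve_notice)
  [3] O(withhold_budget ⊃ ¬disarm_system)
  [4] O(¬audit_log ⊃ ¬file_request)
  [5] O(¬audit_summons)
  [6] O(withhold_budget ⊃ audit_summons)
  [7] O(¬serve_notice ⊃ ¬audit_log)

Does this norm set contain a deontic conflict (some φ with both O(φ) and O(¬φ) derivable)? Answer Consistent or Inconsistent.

Inconsistent

Premise 5 states O(¬audit_summons) outright.
Premise 6, O(withhold_budget ⊃ audit_summons), contraposes to O(¬audit_summons ⊃ ¬withhold_budget); with O(¬audit_summons) we get O(¬withhold_budget).
The contrapositive of premise 1 (O(¬file_request ⊃ withhold_budget)) is O(¬withhold_budget ⊃ file_request), and O(¬withhold_budget) is already established, so O(file_request).
The contrapositive of premise 4 (O(¬audit_log ⊃ ¬file_request)) is O(file_request ⊃ audit_log), and O(file_request) is already established, so O(audit_log).
The contrapositive of premise 7 (O(¬serve_notice ⊃ ¬audit_log)) is O(audit_log ⊃ serve_notice), and O(audit_log) is already established, so O(serve_notice).
However, premise 2 gives O(¬serve_notice).
We now have both O(serve_notice) and O(¬serve_notice) — serve_notice is simultaneously obligatory and forbidden, violating the D-axiom.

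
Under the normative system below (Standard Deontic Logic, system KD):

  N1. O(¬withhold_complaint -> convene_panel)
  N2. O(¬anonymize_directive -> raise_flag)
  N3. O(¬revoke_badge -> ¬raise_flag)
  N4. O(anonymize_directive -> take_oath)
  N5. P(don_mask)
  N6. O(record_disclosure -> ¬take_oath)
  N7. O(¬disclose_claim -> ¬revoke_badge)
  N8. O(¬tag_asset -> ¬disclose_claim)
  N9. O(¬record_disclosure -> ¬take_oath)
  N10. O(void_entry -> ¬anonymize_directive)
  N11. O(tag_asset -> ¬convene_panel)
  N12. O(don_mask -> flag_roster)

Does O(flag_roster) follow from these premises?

No

Premise 12 is O(don_mask -> flag_roster), but O(don_mask) is not derivable from the premises (the permission P(don_mask) asserts only ¬O(¬don_mask), not O(don_mask)), so it does not yield O(flag_roster).
No other premise forces O(flag_roster). An ideal world satisfying every premise can still have flag_roster false, so O(flag_roster) is not derivable.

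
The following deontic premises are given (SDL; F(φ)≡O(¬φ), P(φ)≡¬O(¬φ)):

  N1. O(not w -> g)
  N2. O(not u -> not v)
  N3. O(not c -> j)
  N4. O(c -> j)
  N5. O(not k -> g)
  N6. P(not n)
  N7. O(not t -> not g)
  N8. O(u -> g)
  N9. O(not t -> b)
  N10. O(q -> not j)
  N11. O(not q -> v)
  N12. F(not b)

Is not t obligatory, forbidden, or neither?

Premises 4 and 3 cover both cases: O(c -> j) and O(not c -> j). Since c ∨ not c is a tautology, O(j) follows.
The contrapositive of premise 10 (O(q -> not j)) is O(j -> not q), and O(j) is already established, so O(not q).
Premise 11 is O(not q -> v); since O(not q), deontic closure gives O(v).
The contrapositive of premise 2 (O(not u -> not v)) is O(v -> u), and O(v) is already established, so O(u).
Applying K to premise 8 (O(u -> g)) and O(u) yields O(g).
The contrapositive of premise 7 (O(not t -> not g)) is O(g -> t), and O(g) is already established, so O(t).
Premises 1, 5, 6, 9, 12 do not contribute to this derivation.
Thus O(t), which is F(not t): not t is forbidden.

Forbidden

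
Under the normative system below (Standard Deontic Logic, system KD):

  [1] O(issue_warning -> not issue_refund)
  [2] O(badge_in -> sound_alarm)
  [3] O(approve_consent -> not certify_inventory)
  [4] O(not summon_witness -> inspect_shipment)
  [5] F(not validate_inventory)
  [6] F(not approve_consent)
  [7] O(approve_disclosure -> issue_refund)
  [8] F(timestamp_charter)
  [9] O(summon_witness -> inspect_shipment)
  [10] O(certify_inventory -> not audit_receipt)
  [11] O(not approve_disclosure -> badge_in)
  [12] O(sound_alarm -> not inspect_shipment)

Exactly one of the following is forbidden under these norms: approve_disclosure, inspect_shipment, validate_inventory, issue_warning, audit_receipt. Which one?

issue_warning

Premises 9 and 4 cover both cases: O(summon_witness -> inspect_shipment) and O(not summon_witness -> inspect_shipment). Since summon_witness ∨ not summon_witness is a tautology, O(inspect_shipment) follows.
Premise 12, O(sound_alarm -> not inspect_shipment), contraposes to O(inspect_shipment -> not sound_alarm); with O(inspect_shipment) we get O(not sound_alarm).
Premise 2 is O(badge_in -> sound_alarm); contrapositively O(not sound_alarm -> not badge_in). Since O(not sound_alarm) holds, K gives O(not badge_in).
Premise 11 is O(not approve_disclosure -> badge_in); contrapositively O(not badge_in -> approve_disclosure). Since O(not badge_in) holds, K gives O(approve_disclosure).
Premise 7 is O(approve_disclosure -> issue_refund); since O(approve_disclosure), deontic closure gives O(issue_refund).
Premise 1 is O(issue_warning -> not issue_refund); contrapositively O(issue_refund -> not issue_warning). Since O(issue_refund) holds, K gives O(not issue_warning).
So O(not issue_warning) holds, i.e. issue_warning is forbidden. None of the other listed options is forbidden under the premises.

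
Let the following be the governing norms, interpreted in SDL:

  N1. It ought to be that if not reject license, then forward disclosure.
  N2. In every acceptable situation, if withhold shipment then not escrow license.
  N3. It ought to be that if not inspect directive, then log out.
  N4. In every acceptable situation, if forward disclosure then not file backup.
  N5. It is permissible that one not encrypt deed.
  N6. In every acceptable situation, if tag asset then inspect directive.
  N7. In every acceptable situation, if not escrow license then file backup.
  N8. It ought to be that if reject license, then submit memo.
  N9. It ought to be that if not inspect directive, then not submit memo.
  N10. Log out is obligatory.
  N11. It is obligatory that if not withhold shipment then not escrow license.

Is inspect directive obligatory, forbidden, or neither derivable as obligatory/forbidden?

Obligatory

Premises 2 and 11 cover both cases: O(withhold_shipment → ¬escrow_license) and O(¬withhold_shipment → ¬escrow_license). Since withhold_shipment ∨ ¬withhold_shipment is a tautology, O(¬escrow_license) follows.
Applying K to premise 7 (O(¬escrow_license → file_backup)) and O(¬escrow_license) yields O(file_backup).
Premise 4, O(forward_disclosure → ¬file_backup), contraposes to O(file_backup → ¬forward_disclosure); with O(file_backup) we get O(¬forward_disclosure).
Premise 1, O(¬reject_license → forward_disclosure), contraposes to O(¬forward_disclosure → reject_license); with O(¬forward_disclosure) we get O(reject_license).
Premise 8 is O(reject_license → submit_memo); since O(reject_license), deontic closure gives O(submit_memo).
Premise 9 is O(¬inspect_directive → ¬submit_memo); contrapositively O(submit_memo → inspect_directive). Since O(submit_memo) holds, K gives O(inspect_directive).
Premises 3, 5, 6, 10 do not contribute to this derivation.
Hence inspect_directive is obligatory.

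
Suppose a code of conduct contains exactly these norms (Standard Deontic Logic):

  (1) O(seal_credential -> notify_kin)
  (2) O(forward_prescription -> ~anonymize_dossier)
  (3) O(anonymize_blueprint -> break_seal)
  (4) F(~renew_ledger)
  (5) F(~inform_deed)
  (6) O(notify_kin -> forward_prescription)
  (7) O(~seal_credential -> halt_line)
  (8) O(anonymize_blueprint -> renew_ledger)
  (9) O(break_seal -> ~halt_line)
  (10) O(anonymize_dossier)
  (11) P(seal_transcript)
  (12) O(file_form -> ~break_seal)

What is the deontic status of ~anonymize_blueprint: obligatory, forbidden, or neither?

Premise 10 states O(anonymize_dossier) outright.
Premise 2 is O(forward_prescription -> ~anonymize_dossier); contrapositively O(anonymize_dossier -> ~forward_prescription). Since O(anonymize_dossier) holds, K gives O(~forward_prescription).
The contrapositive of premise 6 (O(notify_kin -> forward_prescription)) is O(~forward_prescription -> ~notify_kin), and O(~forward_prescription) is already established, so O(~notify_kin).
Premise 1, O(seal_credential -> notify_kin), contraposes to O(~notify_kin -> ~seal_credential); with O(~notify_kin) we get O(~seal_credential).
Applying K to premise 7 (O(~seal_credential -> halt_line)) and O(~seal_credential) yields O(halt_line).
Premise 9 is O(break_seal -> ~halt_line); contrapositively O(halt_line -> ~break_seal). Since O(halt_line) holds, K gives O(~break_seal).
Premise 3 is O(anonymize_blueprint -> break_seal); contrapositively O(~break_seal -> ~anonymize_blueprint). Since O(~break_seal) holds, K gives O(~anonymize_blueprint).
Premises 4, 5, 8, 11, 12 do not contribute to this derivation.
Hence ~anonymize_blueprint is obligatory.

Obligatory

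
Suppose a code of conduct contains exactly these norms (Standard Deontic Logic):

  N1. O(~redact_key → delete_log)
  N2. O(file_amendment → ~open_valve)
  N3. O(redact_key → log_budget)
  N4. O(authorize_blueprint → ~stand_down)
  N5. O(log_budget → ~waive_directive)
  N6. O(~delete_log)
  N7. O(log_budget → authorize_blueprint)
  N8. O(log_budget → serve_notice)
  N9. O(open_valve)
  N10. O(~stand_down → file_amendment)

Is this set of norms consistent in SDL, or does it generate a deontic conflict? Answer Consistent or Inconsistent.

From premise 9 we have O(open_valve).
Premise 2, O(file_amendment → ~open_valve), contraposes to O(open_valve → ~file_amendment); with O(open_valve) we get O(~file_amendment).
The contrapositive of premise 10 (O(~stand_down → file_amendment)) is O(~file_amendment → stand_down), and O(~file_amendment) is already established, so O(stand_down).
Premise 4, O(authorize_blueprint → ~stand_down), contraposes to O(stand_down → ~authorize_blueprint); with O(stand_down) we get O(~authorize_blueprint).
Premise 7, O(log_budget → authorize_blueprint), contraposes to O(~authorize_blueprint → ~log_budget); with O(~authorize_blueprint) we get O(~log_budget).
Premise 3 is O(redact_key → log_budget); contrapositively O(~log_budget → ~redact_key). Since O(~log_budget) holds, K gives O(~redact_key).
From O(~redact_key) and premise 1, O(~redact_key → delete_log), we obtain O(delete_log).
But premise 6 directly asserts O(~delete_log).
We now have both O(delete_log) and O(~delete_log) — delete_log is simultaneously obligatory and forbidden, violating the D-axiom.

Inconsistent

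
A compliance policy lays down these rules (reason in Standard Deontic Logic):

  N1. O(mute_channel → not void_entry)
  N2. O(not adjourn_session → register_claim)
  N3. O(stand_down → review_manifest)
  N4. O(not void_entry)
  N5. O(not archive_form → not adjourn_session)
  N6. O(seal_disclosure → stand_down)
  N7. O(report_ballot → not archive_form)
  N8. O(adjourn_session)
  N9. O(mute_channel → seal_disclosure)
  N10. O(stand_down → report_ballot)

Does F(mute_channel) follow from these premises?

Yes

From premise 8 we have O(adjourn_session).
Premise 5 is O(not archive_form → not adjourn_session); contrapositively O(adjourn_session → archive_form). Since O(adjourn_session) holds, K gives O(archive_form).
The contrapositive of premise 7 (O(report_ballot → not archive_form)) is O(archive_form → not report_ballot), and O(archive_form) is already established, so O(not report_ballot).
The contrapositive of premise 10 (O(stand_down → report_ballot)) is O(not report_ballot → not stand_down), and O(not report_ballot) is already established, so O(not stand_down).
Premise 6 is O(seal_disclosure → stand_down); contrapositively O(not stand_down → not seal_disclosure). Since O(not stand_down) holds, K gives O(not seal_disclosure).
The contrapositive of premise 9 (O(mute_channel → seal_disclosure)) is O(not seal_disclosure → not mute_channel), and O(not seal_disclosure) is already established, so O(not mute_channel).
Premises 1, 2, 3, 4 do not contribute to this derivation.
So O(not mute_channel) holds, i.e. F(mute_channel). The claim follows.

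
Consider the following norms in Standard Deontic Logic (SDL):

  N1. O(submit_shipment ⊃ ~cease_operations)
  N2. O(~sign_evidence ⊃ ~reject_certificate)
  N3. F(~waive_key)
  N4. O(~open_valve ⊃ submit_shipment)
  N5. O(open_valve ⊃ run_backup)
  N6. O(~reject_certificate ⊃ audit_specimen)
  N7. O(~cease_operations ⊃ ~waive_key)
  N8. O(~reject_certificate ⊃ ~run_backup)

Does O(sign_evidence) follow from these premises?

F(~waive_key) at premise 3 means O(waive_key).
Premise 7, O(~cease_operations ⊃ ~waive_key), contraposes to O(waive_key ⊃ cease_operations); with O(waive_key) we get O(cease_operations).
Premise 1 is O(submit_shipment ⊃ ~cease_operations); contrapositively O(cease_operations ⊃ ~submit_shipment). Since O(cease_operations) holds, K gives O(~submit_shipment).
The contrapositive of premise 4 (O(~open_valve ⊃ submit_shipment)) is O(~submit_shipment ⊃ open_valve), and O(~submit_shipment) is already established, so O(open_valve).
From O(open_valve) and premise 5, O(open_valve ⊃ run_backup), we obtain O(run_backup).
Premise 8, O(~reject_certificate ⊃ ~run_backup), contraposes to O(run_backup ⊃ reject_certificate); with O(run_backup) we get O(reject_certificate).
Premise 2, O(~sign_evidence ⊃ ~reject_certificate), contraposes to O(reject_certificate ⊃ sign_evidence); with O(reject_certificate) we get O(sign_evidence).
Premise 6 does not contribute to this derivation.
So O(sign_evidence) follows.

Yes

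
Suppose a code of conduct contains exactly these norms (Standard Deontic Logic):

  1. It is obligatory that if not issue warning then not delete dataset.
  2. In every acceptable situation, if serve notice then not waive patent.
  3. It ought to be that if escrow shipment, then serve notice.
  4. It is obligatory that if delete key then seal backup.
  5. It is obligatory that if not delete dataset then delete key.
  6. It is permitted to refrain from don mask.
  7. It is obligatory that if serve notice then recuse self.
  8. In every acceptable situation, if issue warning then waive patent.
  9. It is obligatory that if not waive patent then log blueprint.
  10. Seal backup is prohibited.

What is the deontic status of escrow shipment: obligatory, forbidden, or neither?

Premise 10 is F(seal_backup), i.e. O(¬seal_backup).
The contrapositive of premise 4 (O(delete_key → seal_backup)) is O(¬seal_backup → ¬delete_key), and O(¬seal_backup) is already established, so O(¬delete_key).
Premise 5 is O(¬delete_dataset → delete_key); contrapositively O(¬delete_key → delete_dataset). Since O(¬delete_key) holds, K gives O(delete_dataset).
Premise 1, O(¬issue_warning → ¬delete_dataset), contraposes to O(delete_dataset → issue_warning); with O(delete_dataset) we get O(issue_warning).
From O(issue_warning) and premise 8, O(issue_warning → waive_patent), we obtain O(waive_patent).
Premise 2 is O(serve_notice → ¬waive_patent); contrapositively O(waive_patent → ¬serve_notice). Since O(waive_patent) holds, K gives O(¬serve_notice).
Premise 3 is O(escrow_shipment → serve_notice); contrapositively O(¬serve_notice → ¬escrow_shipment). Since O(¬serve_notice) holds, K gives O(¬escrow_shipment).
Premises 6, 7, 9 do not contribute to this derivation.
Thus O(¬escrow_shipment), which is F(escrow_shipment): escrow_shipment is forbidden.

Forbidden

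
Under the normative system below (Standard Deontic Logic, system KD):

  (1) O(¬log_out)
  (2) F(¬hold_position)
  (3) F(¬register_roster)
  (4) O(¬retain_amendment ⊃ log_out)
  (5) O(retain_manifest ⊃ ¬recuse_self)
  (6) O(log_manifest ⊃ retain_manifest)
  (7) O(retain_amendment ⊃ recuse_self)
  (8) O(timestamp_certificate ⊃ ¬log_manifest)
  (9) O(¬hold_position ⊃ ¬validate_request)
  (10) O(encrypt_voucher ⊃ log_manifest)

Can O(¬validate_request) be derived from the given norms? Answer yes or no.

Premise 9 is O(¬hold_position ⊃ ¬validate_request), but O(¬hold_position) is not derivable from the premises, so it does not yield O(¬validate_request).
No other premise forces O(¬validate_request). An ideal world satisfying every premise can still have ¬validate_request false, so O(¬validate_request) is not derivable.

No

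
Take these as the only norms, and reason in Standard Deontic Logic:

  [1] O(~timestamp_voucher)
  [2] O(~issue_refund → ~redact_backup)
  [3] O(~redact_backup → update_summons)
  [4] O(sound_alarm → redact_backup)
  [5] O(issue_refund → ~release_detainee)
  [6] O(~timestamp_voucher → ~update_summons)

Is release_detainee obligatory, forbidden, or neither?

From premise 1 we have O(~timestamp_voucher).
Applying K to premise 6 (O(~timestamp_voucher → ~update_summons)) and O(~timestamp_voucher) yields O(~update_summons).
Premise 3, O(~redact_backup → update_summons), contraposes to O(~update_summons → redact_backup); with O(~update_summons) we get O(redact_backup).
The contrapositive of premise 2 (O(~issue_refund → ~redact_backup)) is O(redact_backup → issue_refund), and O(redact_backup) is already established, so O(issue_refund).
Premise 5 is O(issue_refund → ~release_detainee); since O(issue_refund), deontic closure gives O(~release_detainee).
Premise 4 does not contribute to this derivation.
Thus O(~release_detainee), which is F(release_detainee): release_detainee is forbidden.

Forbidden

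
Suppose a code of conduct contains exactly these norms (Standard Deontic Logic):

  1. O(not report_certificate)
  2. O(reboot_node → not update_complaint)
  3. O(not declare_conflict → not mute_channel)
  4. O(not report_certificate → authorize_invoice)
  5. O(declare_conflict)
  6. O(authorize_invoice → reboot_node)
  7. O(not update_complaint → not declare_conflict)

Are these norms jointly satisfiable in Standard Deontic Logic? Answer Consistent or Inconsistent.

Inconsistent

From premise 5 we have O(declare_conflict).
The contrapositive of premise 7 (O(not update_complaint → not declare_conflict)) is O(declare_conflict → update_complaint), and O(declare_conflict) is already established, so O(update_complaint).
Premise 2, O(reboot_node → not update_complaint), contraposes to O(update_complaint → not reboot_node); with O(update_complaint) we get O(not reboot_node).
The contrapositive of premise 6 (O(authorize_invoice → reboot_node)) is O(not reboot_node → not authorize_invoice), and O(not reboot_node) is already established, so O(not authorize_invoice).
Premise 4 is O(not report_certificate → authorize_invoice); contrapositively O(not authorize_invoice → report_certificate). Since O(not authorize_invoice) holds, K gives O(report_certificate).
However, premise 1 gives O(not report_certificate).
We now have both O(report_certificate) and O(not report_certificate) — report_certificate is simultaneously obligatory and forbidden, violating the D-axiom.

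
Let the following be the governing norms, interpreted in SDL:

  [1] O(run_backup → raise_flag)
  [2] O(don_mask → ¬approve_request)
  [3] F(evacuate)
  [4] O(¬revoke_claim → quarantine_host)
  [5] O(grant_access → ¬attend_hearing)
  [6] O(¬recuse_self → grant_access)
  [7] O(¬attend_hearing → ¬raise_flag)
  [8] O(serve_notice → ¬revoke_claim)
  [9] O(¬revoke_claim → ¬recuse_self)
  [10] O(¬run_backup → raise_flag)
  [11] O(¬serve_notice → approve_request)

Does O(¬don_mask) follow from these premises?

Premises 10 and 1 are O(¬run_backup → raise_flag) and O(run_backup → raise_flag); every ideal world satisfies ¬run_backup or run_backup, so in either case raise_flag holds — hence O(raise_flag).
Premise 7 is O(¬attend_hearing → ¬raise_flag); contrapositively O(raise_flag → attend_hearing). Since O(raise_flag) holds, K gives O(attend_hearing).
The contrapositive of premise 5 (O(grant_access → ¬attend_hearing)) is O(attend_hearing → ¬grant_access), and O(attend_hearing) is already established, so O(¬grant_access).
The contrapositive of premise 6 (O(¬recuse_self → grant_access)) is O(¬grant_access → recuse_self), and O(¬grant_access) is already established, so O(recuse_self).
The contrapositive of premise 9 (O(¬revoke_claim → ¬recuse_self)) is O(recuse_self → revoke_claim), and O(recuse_self) is already established, so O(revoke_claim).
Premise 8 is O(serve_notice → ¬revoke_claim); contrapositively O(revoke_claim → ¬serve_notice). Since O(revoke_claim) holds, K gives O(¬serve_notice).
With premise 11, O(¬serve_notice → approve_request), the K-axiom yields O(approve_request).
The contrapositive of premise 2 (O(don_mask → ¬approve_request)) is O(approve_request → ¬don_mask), and O(approve_request) is already established, so O(¬don_mask).
Premises 3, 4 do not contribute to this derivation.
So O(¬don_mask) follows.

Yes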